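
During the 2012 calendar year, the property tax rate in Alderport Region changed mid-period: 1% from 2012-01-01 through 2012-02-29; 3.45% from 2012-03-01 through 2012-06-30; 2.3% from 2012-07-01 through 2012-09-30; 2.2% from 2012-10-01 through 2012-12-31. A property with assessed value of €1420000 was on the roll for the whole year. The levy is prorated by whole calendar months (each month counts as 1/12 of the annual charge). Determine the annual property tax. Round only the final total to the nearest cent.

2012-01-01 to 2012-02-29: 2 months at 1% → €1420000 × 1% × 2/12 = €2366.6667
2012-03-01 to 2012-06-30: 4 months at 3.45% → €1420000 × 3.45% × 4/12 = €16330.0000
2012-07-01 to 2012-09-30: 3 months at 2.3% → €1420000 × 2.3% × 3/12 = €8165.0000
2012-10-01 to 2012-12-31: 3 months at 2.2% → €1420000 × 2.2% × 3/12 = €7810.0000
Total = €34671.6667

€34671.67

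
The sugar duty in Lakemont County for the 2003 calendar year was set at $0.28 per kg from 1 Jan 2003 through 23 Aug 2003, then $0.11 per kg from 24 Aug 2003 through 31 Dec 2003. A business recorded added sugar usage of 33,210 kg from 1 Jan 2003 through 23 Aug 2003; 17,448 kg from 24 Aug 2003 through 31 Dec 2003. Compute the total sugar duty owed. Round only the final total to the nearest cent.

$11,218.08

1 Jan – 23 Aug 2003: 33,210 kg at $0.28/kg → $9,298.80
24 Aug – 31 Dec 2003: 17,448 kg at $0.11/kg → $1,919.28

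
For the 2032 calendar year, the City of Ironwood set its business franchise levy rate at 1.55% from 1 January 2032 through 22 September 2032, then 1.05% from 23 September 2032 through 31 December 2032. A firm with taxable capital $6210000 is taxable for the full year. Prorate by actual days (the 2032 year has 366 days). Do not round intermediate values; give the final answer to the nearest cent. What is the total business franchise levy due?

1 January – 22 September 2032: 266 days at 1.55% → $6210000 × 1.55% × 266/366 = $69955.8197
23 September – 31 December 2032: 100 days at 1.05% → $6210000 × 1.05% × 100/366 = $17815.5738
Total = $87771.3934

$87771.39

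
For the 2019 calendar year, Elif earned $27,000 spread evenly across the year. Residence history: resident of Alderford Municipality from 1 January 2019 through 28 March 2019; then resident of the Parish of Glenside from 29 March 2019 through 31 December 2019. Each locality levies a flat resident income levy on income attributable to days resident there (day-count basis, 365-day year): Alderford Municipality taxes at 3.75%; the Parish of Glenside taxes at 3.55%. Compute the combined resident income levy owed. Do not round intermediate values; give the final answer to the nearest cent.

$971.37

Alderford Municipality, 1 January – 28 March 2019: 87 days → $27,000 × 3.75% × 87/365 = $241.3356
The Parish of Glenside, 29 March – 31 December 2019: 278 days → $27,000 × 3.55% × 278/365 = $730.0356
Total = $971.3712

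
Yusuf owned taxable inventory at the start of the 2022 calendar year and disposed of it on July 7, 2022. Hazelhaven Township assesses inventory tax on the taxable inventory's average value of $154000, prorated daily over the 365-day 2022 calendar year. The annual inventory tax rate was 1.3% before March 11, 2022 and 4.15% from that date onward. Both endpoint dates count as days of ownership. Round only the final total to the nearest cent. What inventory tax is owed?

January 1 – March 10, 2022: 69 days at 1.3% → $154000 × 1.3% × 69/365 = $378.4603
March 11 – July 7, 2022: 119 days at 4.15% → $154000 × 4.15% × 119/365 = $2083.6411
Total = $2462.1014

$2462.10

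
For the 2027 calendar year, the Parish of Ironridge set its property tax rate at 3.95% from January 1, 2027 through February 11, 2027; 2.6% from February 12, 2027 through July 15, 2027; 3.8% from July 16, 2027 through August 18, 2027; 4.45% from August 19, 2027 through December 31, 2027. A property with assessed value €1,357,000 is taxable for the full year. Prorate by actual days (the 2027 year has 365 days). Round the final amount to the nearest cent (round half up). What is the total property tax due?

January 1 – February 11, 2027: 42 days at 3.95% → €1,357,000 × 3.95% × 42/365 = €6,167.8438
February 12 – July 15, 2027: 154 days at 2.6% → €1,357,000 × 2.6% × 154/365 = €14,886.1041
July 16 – August 18, 2027: 34 days at 3.8% → €1,357,000 × 3.8% × 34/365 = €4,803.4082
August 19 – December 31, 2027: 135 days at 4.45% → €1,357,000 × 4.45% × 135/365 = €22,334.7329
Total = €48,192.0890

€48,192.09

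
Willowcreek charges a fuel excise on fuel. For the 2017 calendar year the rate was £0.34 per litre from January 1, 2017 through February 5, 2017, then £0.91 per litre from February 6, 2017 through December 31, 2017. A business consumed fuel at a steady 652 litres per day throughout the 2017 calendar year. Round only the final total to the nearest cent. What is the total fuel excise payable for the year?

January 1 – February 5, 2017: 36 days × 652 litres/day = 23,472 litres at £0.34/litre → £7980.48
February 6 – December 31, 2017: 329 days × 652 litres/day = 214,508 litres at £0.91/litre → £195202.28

£203182.76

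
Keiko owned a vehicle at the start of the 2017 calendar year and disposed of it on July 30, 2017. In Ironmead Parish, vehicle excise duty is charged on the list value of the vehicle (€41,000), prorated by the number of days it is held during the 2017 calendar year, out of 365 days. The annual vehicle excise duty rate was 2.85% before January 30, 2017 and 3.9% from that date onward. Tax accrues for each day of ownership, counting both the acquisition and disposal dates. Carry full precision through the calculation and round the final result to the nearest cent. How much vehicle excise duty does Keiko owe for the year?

€890.15

January 1 – January 29, 2017: 29 days at 2.85% → €41,000 × 2.85% × 29/365 = €92.8397
January 30 – July 30, 2017: 182 days at 3.9% → €41,000 × 3.9% × 182/365 = €797.3096
Total = €890.1493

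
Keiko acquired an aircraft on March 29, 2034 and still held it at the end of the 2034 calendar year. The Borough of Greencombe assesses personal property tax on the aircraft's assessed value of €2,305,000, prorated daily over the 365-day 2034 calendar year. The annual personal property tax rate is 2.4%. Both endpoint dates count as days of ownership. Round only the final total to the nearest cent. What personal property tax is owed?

€42,134.14

Days held (March 29 – December 31, 2034): 278 out of 365
Tax = €2,305,000 × 2.4% × 278/365 = €42,134.1370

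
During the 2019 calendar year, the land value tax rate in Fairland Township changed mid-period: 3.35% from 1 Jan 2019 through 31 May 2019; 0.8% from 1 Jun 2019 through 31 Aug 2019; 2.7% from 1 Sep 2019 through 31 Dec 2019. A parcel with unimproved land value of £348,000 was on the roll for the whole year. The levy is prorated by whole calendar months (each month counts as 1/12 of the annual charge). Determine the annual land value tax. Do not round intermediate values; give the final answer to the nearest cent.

£8,685.50

1 Jan – 31 May 2019: 5 months at 3.35% → £348,000 × 3.35% × 5/12 = £4,857.5000
1 Jun – 31 Aug 2019: 3 months at 0.8% → £348,000 × 0.8% × 3/12 = £696.0000
1 Sep – 31 Dec 2019: 4 months at 2.7% → £348,000 × 2.7% × 4/12 = £3,132.0000
Total = £8,685.5000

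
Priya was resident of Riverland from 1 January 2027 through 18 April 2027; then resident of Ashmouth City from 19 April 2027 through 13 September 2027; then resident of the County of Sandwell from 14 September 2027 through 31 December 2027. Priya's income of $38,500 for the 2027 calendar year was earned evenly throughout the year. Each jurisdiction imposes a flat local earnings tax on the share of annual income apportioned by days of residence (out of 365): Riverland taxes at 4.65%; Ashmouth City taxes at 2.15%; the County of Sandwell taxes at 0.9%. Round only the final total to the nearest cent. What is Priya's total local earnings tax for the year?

$968.83

Riverland, 1 January – 18 April 2027: 108 days → $38,500 × 4.65% × 108/365 = $529.7178
Ashmouth City, 19 April – 13 September 2027: 148 days → $38,500 × 2.15% × 148/365 = $335.6356
The County of Sandwell, 14 September – 31 December 2027: 109 days → $38,500 × 0.9% × 109/365 = $103.4753
Total = $968.8288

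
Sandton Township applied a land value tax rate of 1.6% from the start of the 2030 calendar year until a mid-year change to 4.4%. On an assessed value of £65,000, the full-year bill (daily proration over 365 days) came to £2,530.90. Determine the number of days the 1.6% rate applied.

Let d = days at the first rate; then 365 − d days at the second rate.
£65,000 × [1.6%·d + 4.4%·(365−d)] / 365 = £2,530.90
Solving gives d = 66, so the new rate took effect on March 8, 2030.

66 days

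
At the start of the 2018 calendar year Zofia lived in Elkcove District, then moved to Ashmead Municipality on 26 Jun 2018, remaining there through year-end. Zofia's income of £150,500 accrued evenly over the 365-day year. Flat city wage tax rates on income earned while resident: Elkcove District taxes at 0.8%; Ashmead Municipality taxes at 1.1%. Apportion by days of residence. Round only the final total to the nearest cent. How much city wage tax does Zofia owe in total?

Elkcove District, 1 Jan – 25 Jun 2018: 176 days → £150,500 × 0.8% × 176/365 = £580.5589
Ashmead Municipality, 26 Jun – 31 Dec 2018: 189 days → £150,500 × 1.1% × 189/365 = £857.2315
Total = £1,437.7904

£1,437.79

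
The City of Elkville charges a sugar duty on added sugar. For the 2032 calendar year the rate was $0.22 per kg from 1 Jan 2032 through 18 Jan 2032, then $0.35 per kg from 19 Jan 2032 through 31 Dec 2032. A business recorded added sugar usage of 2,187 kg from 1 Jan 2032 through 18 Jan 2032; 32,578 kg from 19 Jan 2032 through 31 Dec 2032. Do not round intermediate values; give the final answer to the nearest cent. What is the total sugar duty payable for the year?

$11,883.44

1 Jan – 18 Jan 2032: 2,187 kg at $0.22/kg → $481.14
19 Jan – 31 Dec 2032: 32,578 kg at $0.35/kg → $11,402.30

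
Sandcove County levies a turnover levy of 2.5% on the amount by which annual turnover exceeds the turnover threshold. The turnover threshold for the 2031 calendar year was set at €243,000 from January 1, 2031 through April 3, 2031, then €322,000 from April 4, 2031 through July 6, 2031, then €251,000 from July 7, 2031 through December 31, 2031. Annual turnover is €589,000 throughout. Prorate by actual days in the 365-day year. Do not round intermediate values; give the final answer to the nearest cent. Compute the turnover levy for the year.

€8,043.84

January 1 – April 3, 2031: 93 days, exemption €243,000 → (€589,000 − €243,000) × 2.5% × 93/365 = €2,203.9726
April 4 – July 6, 2031: 94 days, exemption €322,000 → (€589,000 − €322,000) × 2.5% × 94/365 = €1,719.0411
July 7 – December 31, 2031: 178 days, exemption €251,000 → (€589,000 − €251,000) × 2.5% × 178/365 = €4,120.8219
Total = €8,043.8356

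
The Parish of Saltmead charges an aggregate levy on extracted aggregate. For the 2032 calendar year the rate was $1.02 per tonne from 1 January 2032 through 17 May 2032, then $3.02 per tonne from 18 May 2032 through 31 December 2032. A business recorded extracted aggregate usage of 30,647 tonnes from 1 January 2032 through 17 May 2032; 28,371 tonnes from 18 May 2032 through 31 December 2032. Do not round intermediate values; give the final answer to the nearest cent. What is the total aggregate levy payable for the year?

$116,940.36

1 January – 17 May 2032: 30,647 tonnes at $1.02/tonne → $31,259.94
18 May – 31 December 2032: 28,371 tonnes at $3.02/tonne → $85,680.42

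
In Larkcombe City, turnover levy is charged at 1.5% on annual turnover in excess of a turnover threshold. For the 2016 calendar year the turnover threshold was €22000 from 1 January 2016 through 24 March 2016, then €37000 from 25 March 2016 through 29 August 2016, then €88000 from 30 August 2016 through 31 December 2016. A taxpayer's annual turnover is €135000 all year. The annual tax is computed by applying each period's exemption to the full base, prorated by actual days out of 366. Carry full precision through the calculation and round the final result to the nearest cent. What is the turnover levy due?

1 January – 24 March 2016: 84 days, exemption €22000 → (€135000 − €22000) × 1.5% × 84/366 = €389.0164
25 March – 29 August 2016: 158 days, exemption €37000 → (€135000 − €37000) × 1.5% × 158/366 = €634.5902
30 August – 31 December 2016: 124 days, exemption €88000 → (€135000 − €88000) × 1.5% × 124/366 = €238.8525
Total = €1262.4590

€1262.46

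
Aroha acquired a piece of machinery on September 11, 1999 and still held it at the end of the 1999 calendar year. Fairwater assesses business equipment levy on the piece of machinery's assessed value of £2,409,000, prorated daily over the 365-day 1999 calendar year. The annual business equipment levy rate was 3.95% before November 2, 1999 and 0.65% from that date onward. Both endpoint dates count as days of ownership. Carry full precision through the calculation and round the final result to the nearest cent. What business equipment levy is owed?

£16,130.40

September 11 – November 1, 1999: 52 days at 3.95% → £2,409,000 × 3.95% × 52/365 = £13,556.4000
November 2 – December 31, 1999: 60 days at 0.65% → £2,409,000 × 0.65% × 60/365 = £2,574.0000
Total = £16,130.4000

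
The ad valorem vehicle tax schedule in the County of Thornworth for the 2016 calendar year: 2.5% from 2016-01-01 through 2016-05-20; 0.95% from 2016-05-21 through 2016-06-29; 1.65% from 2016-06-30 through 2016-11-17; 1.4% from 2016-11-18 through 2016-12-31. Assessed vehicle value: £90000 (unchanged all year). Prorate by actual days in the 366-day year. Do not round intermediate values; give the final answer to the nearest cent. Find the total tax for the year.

2016-01-01 to 2016-05-20: 141 days at 2.5% → £90000 × 2.5% × 141/366 = £866.8033
2016-05-21 to 2016-06-29: 40 days at 0.95% → £90000 × 0.95% × 40/366 = £93.4426
2016-06-30 to 2016-11-17: 141 days at 1.65% → £90000 × 1.65% × 141/366 = £572.0902
2016-11-18 to 2016-12-31: 44 days at 1.4% → £90000 × 1.4% × 44/366 = £151.4754
Total = £1683.8115

£1683.81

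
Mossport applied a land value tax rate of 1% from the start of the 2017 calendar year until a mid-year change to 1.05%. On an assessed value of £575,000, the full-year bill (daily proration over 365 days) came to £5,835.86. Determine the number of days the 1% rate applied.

256 days

Let d = days at the first rate; then 365 − d days at the second rate.
£575,000 × [1%·d + 1.05%·(365−d)] / 365 = £5,835.86
Solving gives d = 256, so the new rate took effect on September 14, 2017.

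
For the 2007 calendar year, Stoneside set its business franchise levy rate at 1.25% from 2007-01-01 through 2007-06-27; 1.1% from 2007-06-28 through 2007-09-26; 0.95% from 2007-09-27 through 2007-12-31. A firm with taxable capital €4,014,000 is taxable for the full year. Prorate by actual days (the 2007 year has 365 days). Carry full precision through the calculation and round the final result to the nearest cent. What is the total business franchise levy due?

2007-01-01 to 2007-06-27: 178 days at 1.25% → €4,014,000 × 1.25% × 178/365 = €24,468.9041
2007-06-28 to 2007-09-26: 91 days at 1.1% → €4,014,000 × 1.1% × 91/365 = €11,008.2575
2007-09-27 to 2007-12-31: 96 days at 0.95% → €4,014,000 × 0.95% × 96/365 = €10,029.5014
Total = €45,506.6630

€45,506.66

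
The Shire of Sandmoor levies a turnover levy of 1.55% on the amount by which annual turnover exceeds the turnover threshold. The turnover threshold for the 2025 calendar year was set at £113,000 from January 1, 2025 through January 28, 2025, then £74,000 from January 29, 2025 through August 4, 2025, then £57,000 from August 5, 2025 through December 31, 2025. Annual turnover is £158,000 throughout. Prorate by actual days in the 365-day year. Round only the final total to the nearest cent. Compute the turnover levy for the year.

£1,363.19

January 1 – January 28, 2025: 28 days, exemption £113,000 → (£158,000 − £113,000) × 1.55% × 28/365 = £53.5068
January 29 – August 4, 2025: 188 days, exemption £74,000 → (£158,000 − £74,000) × 1.55% × 188/365 = £670.6192
August 5 – December 31, 2025: 149 days, exemption £57,000 → (£158,000 − £57,000) × 1.55% × 149/365 = £639.0671
Total = £1,363.1932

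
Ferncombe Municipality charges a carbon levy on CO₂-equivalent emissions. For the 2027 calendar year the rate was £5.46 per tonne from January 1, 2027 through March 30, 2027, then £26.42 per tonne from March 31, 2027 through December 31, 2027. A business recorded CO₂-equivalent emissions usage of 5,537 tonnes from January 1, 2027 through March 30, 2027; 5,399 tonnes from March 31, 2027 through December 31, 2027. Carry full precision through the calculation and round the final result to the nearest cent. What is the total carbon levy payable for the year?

£172,873.60

January 1 – March 30, 2027: 5,537 tonnes at £5.46/tonne → £30,232.02
March 31 – December 31, 2027: 5,399 tonnes at £26.42/tonne → £142,641.58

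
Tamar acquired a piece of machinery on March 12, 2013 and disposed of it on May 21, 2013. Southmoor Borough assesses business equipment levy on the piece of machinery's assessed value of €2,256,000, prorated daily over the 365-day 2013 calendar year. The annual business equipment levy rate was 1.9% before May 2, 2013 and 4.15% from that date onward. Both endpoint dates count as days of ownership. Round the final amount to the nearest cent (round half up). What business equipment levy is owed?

March 12 – May 1, 2013: 51 days at 1.9% → €2,256,000 × 1.9% × 51/365 = €5,989.2164
May 2 – May 21, 2013: 20 days at 4.15% → €2,256,000 × 4.15% × 20/365 = €5,130.0822
Total = €11,119.2986

€11,119.30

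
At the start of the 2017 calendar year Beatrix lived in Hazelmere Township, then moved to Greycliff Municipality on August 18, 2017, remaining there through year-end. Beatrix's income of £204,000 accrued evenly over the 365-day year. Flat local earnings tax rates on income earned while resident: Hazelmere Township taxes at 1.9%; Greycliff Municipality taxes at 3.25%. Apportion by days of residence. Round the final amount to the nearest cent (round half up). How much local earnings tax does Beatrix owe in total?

Hazelmere Township, January 1 – August 17, 2017: 229 days → £204,000 × 1.9% × 229/365 = £2,431.7918
Greycliff Municipality, August 18 – December 31, 2017: 136 days → £204,000 × 3.25% × 136/365 = £2,470.3562
Total = £4,902.1479

£4,902.15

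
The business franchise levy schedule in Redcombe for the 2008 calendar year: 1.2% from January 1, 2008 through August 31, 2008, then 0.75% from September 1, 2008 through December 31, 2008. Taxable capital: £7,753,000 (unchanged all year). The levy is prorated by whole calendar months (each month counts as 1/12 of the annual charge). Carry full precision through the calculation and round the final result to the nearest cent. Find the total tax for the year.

£81,406.50

January 1 – August 31, 2008: 8 months at 1.2% → £7,753,000 × 1.2% × 8/12 = £62,024.0000
September 1 – December 31, 2008: 4 months at 0.75% → £7,753,000 × 0.75% × 4/12 = £19,382.5000
Total = £81,406.5000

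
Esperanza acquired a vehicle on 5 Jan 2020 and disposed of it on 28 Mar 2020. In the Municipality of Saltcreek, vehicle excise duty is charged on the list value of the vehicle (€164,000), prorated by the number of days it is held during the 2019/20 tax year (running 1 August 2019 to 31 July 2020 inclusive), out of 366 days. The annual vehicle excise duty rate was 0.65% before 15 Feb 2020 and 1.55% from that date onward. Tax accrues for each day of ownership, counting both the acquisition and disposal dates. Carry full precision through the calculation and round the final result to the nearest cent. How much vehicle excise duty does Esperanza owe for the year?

€418.07

5 Jan – 14 Feb 2020: 41 days at 0.65% → €164,000 × 0.65% × 41/366 = €119.4153
15 Feb – 28 Mar 2020: 43 days at 1.55% → €164,000 × 1.55% × 43/366 = €298.6503
Total = €418.0656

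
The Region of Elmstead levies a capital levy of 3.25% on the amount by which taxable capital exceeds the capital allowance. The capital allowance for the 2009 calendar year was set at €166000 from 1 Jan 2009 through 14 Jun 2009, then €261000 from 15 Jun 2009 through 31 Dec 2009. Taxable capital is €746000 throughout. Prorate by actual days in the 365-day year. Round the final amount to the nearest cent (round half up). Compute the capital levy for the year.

€17158.22

1 Jan – 14 Jun 2009: 165 days, exemption €166000 → (€746000 − €166000) × 3.25% × 165/365 = €8521.2329
15 Jun – 31 Dec 2009: 200 days, exemption €261000 → (€746000 − €261000) × 3.25% × 200/365 = €8636.9863
Total = €17158.2192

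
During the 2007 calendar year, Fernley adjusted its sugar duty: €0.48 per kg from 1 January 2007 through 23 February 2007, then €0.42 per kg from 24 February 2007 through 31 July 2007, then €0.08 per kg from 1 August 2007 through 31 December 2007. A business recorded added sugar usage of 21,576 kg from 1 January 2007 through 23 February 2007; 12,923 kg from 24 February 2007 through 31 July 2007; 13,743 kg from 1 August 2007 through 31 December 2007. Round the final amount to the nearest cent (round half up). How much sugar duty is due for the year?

1 January – 23 February 2007: 21,576 kg at €0.48/kg → €10356.48
24 February – 31 July 2007: 12,923 kg at €0.42/kg → €5427.66
1 August – 31 December 2007: 13,743 kg at €0.08/kg → €1099.44

€16883.58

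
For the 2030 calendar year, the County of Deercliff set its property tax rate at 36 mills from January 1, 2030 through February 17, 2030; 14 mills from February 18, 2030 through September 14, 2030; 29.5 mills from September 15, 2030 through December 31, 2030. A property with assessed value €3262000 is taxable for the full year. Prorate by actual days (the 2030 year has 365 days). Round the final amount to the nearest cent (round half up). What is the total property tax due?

€70065.97

January 1 – February 17, 2030: 48 days at 36 mills → €3262000 × 3.6% × 48/365 = €15443.1123
February 18 – September 14, 2030: 209 days at 14 mills → €3262000 × 1.4% × 209/365 = €26149.6219
September 15 – December 31, 2030: 108 days at 29.5 mills → €3262000 × 2.95% × 108/365 = €28473.2384
Total = €70065.9726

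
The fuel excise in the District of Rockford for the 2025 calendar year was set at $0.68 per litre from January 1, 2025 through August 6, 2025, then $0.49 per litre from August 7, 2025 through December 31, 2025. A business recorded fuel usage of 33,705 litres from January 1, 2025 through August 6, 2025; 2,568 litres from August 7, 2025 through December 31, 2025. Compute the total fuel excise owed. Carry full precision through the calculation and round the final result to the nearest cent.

$24177.72

January 1 – August 6, 2025: 33,705 litres at $0.68/litre → $22919.40
August 7 – December 31, 2025: 2,568 litres at $0.49/litre → $1258.32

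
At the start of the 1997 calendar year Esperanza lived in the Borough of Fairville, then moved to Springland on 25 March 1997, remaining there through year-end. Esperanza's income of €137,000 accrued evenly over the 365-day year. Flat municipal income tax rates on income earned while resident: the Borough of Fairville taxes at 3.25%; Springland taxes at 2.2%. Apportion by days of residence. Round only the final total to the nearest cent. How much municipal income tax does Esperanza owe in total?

€3,341.11

The Borough of Fairville, 1 January – 24 March 1997: 83 days → €137,000 × 3.25% × 83/365 = €1,012.4863
Springland, 25 March – 31 December 1997: 282 days → €137,000 × 2.2% × 282/365 = €2,328.6247
Total = €3,341.1110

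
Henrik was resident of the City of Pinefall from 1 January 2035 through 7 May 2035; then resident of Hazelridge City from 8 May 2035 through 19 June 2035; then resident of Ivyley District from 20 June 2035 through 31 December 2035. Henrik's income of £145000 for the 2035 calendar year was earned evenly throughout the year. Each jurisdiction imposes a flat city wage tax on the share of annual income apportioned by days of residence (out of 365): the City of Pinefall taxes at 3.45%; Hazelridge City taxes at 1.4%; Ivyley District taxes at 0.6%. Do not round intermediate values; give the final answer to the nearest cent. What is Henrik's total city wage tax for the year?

The City of Pinefall, 1 January – 7 May 2035: 127 days → £145000 × 3.45% × 127/365 = £1740.5959
Hazelridge City, 8 May – 19 June 2035: 43 days → £145000 × 1.4% × 43/365 = £239.1507
Ivyley District, 20 June – 31 December 2035: 195 days → £145000 × 0.6% × 195/365 = £464.7945
Total = £2444.5411

£2444.54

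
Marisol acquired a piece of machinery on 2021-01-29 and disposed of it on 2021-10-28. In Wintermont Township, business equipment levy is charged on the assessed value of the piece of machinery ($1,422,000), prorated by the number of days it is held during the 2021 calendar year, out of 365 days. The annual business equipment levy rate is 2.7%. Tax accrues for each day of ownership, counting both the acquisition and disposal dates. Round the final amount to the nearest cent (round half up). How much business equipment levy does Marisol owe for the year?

Days held (2021-01-29 to 2021-10-28): 273 out of 365
Tax = $1,422,000 × 2.7% × 273/365 = $28,716.6082

$28,716.61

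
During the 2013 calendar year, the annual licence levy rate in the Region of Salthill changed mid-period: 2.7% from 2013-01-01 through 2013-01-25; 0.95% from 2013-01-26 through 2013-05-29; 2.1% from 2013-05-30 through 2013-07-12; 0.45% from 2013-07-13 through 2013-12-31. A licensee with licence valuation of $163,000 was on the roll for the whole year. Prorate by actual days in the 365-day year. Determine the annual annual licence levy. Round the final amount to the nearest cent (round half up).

2013-01-01 to 2013-01-25: 25 days at 2.7% → $163,000 × 2.7% × 25/365 = $301.4384
2013-01-26 to 2013-05-29: 124 days at 0.95% → $163,000 × 0.95% × 124/365 = $526.0658
2013-05-30 to 2013-07-12: 44 days at 2.1% → $163,000 × 2.1% × 44/365 = $412.6356
2013-07-13 to 2013-12-31: 172 days at 0.45% → $163,000 × 0.45% × 172/365 = $345.6493
Total = $1,585.7890

$1,585.79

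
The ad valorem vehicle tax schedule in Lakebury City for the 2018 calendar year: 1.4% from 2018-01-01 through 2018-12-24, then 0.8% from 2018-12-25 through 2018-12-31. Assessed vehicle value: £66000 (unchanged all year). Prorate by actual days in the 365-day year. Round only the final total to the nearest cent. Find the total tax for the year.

£916.41

2018-01-01 to 2018-12-24: 358 days at 1.4% → £66000 × 1.4% × 358/365 = £906.2795
2018-12-25 to 2018-12-31: 7 days at 0.8% → £66000 × 0.8% × 7/365 = £10.1260
Total = £916.4055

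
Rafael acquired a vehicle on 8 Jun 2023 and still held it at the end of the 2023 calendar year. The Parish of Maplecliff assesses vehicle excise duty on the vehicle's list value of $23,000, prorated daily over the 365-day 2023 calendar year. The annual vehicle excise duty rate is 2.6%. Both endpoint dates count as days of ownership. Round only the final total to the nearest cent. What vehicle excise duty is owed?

Days held (8 Jun – 31 Dec 2023): 207 out of 365
Tax = $23,000 × 2.6% × 207/365 = $339.1397

$339.14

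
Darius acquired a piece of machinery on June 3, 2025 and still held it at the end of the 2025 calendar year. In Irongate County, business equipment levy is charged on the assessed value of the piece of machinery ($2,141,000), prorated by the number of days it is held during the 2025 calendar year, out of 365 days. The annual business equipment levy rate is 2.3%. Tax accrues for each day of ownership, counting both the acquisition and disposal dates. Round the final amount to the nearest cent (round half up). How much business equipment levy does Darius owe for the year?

Days held (June 3 – December 31, 2025): 212 out of 365
Tax = $2,141,000 × 2.3% × 212/365 = $28,601.4137

$28,601.41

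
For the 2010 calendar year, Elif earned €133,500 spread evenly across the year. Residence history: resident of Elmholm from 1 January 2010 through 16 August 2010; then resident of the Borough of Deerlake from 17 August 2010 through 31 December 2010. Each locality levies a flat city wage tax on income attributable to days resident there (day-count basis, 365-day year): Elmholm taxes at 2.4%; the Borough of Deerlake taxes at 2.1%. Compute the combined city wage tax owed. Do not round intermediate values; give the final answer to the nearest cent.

€3,053.68

Elmholm, 1 January – 16 August 2010: 228 days → €133,500 × 2.4% × 228/365 = €2,001.4027
The Borough of Deerlake, 17 August – 31 December 2010: 137 days → €133,500 × 2.1% × 137/365 = €1,052.2726
Total = €3,053.6753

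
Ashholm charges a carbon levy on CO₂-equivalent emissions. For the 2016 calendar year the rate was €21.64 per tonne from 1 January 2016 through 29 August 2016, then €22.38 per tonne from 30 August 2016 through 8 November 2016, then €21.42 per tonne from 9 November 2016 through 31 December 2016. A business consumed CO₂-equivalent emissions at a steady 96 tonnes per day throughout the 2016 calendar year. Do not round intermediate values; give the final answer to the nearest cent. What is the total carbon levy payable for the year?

1 January – 29 August 2016: 242 days × 96 tonnes/day = 23,232 tonnes at €21.64/tonne → €502,740.48
30 August – 8 November 2016: 71 days × 96 tonnes/day = 6,816 tonnes at €22.38/tonne → €152,542.08
9 November – 31 December 2016: 53 days × 96 tonnes/day = 5,088 tonnes at €21.42/tonne → €108,984.96

€764,267.52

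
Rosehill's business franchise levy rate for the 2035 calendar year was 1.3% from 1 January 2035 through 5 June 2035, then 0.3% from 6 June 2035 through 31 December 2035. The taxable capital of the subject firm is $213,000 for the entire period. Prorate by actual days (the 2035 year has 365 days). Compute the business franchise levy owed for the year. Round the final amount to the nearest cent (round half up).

1 January – 5 June 2035: 156 days at 1.3% → $213,000 × 1.3% × 156/365 = $1,183.4630
6 June – 31 December 2035: 209 days at 0.3% → $213,000 × 0.3% × 209/365 = $365.8932
Total = $1,549.3562

$1,549.36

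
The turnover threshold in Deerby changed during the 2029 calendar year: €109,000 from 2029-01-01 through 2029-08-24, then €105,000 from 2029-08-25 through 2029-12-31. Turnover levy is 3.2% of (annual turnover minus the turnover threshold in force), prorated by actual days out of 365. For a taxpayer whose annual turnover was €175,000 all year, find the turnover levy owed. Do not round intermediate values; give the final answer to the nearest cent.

€2,157.24

2029-01-01 to 2029-08-24: 236 days, exemption €109,000 → (€175,000 − €109,000) × 3.2% × 236/365 = €1,365.5671
2029-08-25 to 2029-12-31: 129 days, exemption €105,000 → (€175,000 − €105,000) × 3.2% × 129/365 = €791.6712
Total = €2,157.2384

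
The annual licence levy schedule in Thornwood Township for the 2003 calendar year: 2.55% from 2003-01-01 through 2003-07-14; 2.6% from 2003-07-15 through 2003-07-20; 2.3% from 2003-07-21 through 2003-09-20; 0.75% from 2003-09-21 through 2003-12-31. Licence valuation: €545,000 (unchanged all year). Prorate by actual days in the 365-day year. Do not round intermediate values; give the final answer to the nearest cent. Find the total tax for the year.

2003-01-01 to 2003-07-14: 195 days at 2.55% → €545,000 × 2.55% × 195/365 = €7,424.6918
2003-07-15 to 2003-07-20: 6 days at 2.6% → €545,000 × 2.6% × 6/365 = €232.9315
2003-07-21 to 2003-09-20: 62 days at 2.3% → €545,000 × 2.3% × 62/365 = €2,129.2329
2003-09-21 to 2003-12-31: 102 days at 0.75% → €545,000 × 0.75% × 102/365 = €1,142.2603
Total = €10,929.1164

€10,929.12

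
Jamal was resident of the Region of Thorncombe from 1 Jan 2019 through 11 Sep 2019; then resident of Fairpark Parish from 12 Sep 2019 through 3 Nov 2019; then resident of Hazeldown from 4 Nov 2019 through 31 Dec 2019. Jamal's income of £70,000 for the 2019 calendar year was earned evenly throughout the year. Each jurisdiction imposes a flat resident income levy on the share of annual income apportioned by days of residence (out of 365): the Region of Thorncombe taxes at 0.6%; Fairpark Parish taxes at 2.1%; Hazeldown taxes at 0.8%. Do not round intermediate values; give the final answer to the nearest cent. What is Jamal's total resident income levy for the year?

£594.71

The Region of Thorncombe, 1 Jan – 11 Sep 2019: 254 days → £70,000 × 0.6% × 254/365 = £292.2740
Fairpark Parish, 12 Sep – 3 Nov 2019: 53 days → £70,000 × 2.1% × 53/365 = £213.4521
Hazeldown, 4 Nov – 31 Dec 2019: 58 days → £70,000 × 0.8% × 58/365 = £88.9863
Total = £594.7123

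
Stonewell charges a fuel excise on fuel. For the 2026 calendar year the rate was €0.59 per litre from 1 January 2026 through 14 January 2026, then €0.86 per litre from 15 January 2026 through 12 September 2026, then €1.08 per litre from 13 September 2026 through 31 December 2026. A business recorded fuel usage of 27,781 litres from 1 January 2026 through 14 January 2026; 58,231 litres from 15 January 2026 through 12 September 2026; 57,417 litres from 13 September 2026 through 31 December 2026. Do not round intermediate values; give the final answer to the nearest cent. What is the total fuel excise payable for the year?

1 January – 14 January 2026: 27,781 litres at €0.59/litre → €16,390.79
15 January – 12 September 2026: 58,231 litres at €0.86/litre → €50,078.66
13 September – 31 December 2026: 57,417 litres at €1.08/litre → €62,010.36

€128,479.81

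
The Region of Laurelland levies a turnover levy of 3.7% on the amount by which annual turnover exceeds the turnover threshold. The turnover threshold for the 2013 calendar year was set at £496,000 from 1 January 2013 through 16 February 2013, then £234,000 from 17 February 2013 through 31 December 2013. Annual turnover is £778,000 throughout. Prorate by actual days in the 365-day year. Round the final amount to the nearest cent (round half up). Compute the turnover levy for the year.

1 January – 16 February 2013: 47 days, exemption £496,000 → (£778,000 − £496,000) × 3.7% × 47/365 = £1,343.5562
17 February – 31 December 2013: 318 days, exemption £234,000 → (£778,000 − £234,000) × 3.7% × 318/365 = £17,536.1753
Total = £18,879.7315

£18,879.73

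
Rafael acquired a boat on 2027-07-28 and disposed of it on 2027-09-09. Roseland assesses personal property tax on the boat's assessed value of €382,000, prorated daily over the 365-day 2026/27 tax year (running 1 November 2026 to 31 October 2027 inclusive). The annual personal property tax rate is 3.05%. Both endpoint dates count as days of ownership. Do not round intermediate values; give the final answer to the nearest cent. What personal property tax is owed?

€1,404.50

Days held (2027-07-28 to 2027-09-09): 44 out of 365
Tax = €382,000 × 3.05% × 44/365 = €1,404.5041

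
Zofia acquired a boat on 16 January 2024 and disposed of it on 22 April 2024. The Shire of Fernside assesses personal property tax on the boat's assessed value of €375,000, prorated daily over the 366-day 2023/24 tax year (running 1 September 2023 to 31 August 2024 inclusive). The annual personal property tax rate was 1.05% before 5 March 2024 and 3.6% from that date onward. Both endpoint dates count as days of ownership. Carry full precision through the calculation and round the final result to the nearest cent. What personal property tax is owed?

16 January – 4 March 2024: 49 days at 1.05% → €375,000 × 1.05% × 49/366 = €527.1516
5 March – 22 April 2024: 49 days at 3.6% → €375,000 × 3.6% × 49/366 = €1,807.3770
Total = €2,334.5287

€2,334.53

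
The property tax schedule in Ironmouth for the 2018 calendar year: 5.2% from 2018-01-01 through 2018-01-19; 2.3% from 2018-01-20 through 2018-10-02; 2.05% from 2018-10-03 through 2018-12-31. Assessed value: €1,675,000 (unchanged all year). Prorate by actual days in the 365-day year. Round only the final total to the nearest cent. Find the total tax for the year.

2018-01-01 to 2018-01-19: 19 days at 5.2% → €1,675,000 × 5.2% × 19/365 = €4,533.9726
2018-01-20 to 2018-10-02: 256 days at 2.3% → €1,675,000 × 2.3% × 256/365 = €27,020.2740
2018-10-03 to 2018-12-31: 90 days at 2.05% → €1,675,000 × 2.05% × 90/365 = €8,466.7808
Total = €40,021.0274

€40,021.03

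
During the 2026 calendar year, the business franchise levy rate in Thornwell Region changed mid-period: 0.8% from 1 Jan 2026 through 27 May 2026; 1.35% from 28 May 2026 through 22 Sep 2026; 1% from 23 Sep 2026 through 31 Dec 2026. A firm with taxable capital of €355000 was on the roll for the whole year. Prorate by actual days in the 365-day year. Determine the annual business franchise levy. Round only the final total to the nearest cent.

1 Jan – 27 May 2026: 147 days at 0.8% → €355000 × 0.8% × 147/365 = €1143.7808
28 May – 22 Sep 2026: 118 days at 1.35% → €355000 × 1.35% × 118/365 = €1549.3562
23 Sep – 31 Dec 2026: 100 days at 1% → €355000 × 1% × 100/365 = €972.6027
Total = €3665.7397

€3665.74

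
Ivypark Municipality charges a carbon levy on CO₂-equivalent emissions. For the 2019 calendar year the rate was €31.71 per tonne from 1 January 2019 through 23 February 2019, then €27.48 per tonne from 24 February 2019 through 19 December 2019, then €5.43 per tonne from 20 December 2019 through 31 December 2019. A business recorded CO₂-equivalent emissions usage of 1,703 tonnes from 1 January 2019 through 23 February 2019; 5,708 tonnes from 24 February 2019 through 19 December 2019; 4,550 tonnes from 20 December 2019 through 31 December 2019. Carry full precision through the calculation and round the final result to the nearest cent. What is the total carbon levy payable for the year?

1 January – 23 February 2019: 1,703 tonnes at €31.71/tonne → €54,002.13
24 February – 19 December 2019: 5,708 tonnes at €27.48/tonne → €156,855.84
20 December – 31 December 2019: 4,550 tonnes at €5.43/tonne → €24,706.50

€235,564.47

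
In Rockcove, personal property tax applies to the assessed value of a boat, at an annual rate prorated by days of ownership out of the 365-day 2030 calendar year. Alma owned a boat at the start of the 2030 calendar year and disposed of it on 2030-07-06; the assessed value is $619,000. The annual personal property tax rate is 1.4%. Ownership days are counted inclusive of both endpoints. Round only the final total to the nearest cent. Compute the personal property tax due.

Days held (2030-01-01 to 2030-07-06): 187 out of 365
Tax = $619,000 × 1.4% × 187/365 = $4,439.8411

$4,439.84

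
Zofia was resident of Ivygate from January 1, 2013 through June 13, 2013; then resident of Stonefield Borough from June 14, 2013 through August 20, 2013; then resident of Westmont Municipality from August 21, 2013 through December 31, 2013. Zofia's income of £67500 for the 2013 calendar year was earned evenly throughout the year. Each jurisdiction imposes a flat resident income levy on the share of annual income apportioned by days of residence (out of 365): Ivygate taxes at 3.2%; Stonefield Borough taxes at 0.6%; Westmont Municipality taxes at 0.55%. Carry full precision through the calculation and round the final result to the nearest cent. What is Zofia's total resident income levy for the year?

Ivygate, January 1 – June 13, 2013: 164 days → £67500 × 3.2% × 164/365 = £970.5205
Stonefield Borough, June 14 – August 20, 2013: 68 days → £67500 × 0.6% × 68/365 = £75.4521
Westmont Municipality, August 21 – December 31, 2013: 133 days → £67500 × 0.55% × 133/365 = £135.2774
Total = £1181.2500

£1181.25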